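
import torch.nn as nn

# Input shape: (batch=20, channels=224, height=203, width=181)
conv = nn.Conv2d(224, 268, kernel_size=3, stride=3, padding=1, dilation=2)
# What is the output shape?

Input shape: (20, 224, 203, 181)
Output shape: (20, 268, 67, 60)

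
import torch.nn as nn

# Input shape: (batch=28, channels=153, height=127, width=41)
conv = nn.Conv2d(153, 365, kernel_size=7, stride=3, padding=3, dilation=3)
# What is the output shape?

Input shape: (28, 153, 127, 41)
Output shape: (28, 365, 39, 10)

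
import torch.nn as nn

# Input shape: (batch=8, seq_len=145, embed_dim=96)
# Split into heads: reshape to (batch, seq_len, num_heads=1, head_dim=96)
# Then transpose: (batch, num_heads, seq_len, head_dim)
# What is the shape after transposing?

Input shape: (8, 145, 96)
  -> after reshape: (8, 145, 1, 96)
Output shape: (8, 1, 145, 96)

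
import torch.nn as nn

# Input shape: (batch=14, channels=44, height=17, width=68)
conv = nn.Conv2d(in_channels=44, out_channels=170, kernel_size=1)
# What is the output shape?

Input shape: (14, 44, 17, 68)
Output shape: (14, 170, 17, 68)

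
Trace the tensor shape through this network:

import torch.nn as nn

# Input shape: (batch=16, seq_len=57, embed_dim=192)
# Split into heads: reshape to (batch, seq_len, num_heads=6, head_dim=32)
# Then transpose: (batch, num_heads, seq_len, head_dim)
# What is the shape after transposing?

Input shape: (16, 57, 192)
  -> after reshape: (16, 57, 6, 32)
Output shape: (16, 6, 57, 32)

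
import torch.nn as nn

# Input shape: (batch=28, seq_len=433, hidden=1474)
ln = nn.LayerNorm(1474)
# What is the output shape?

Input shape: (28, 433, 1474)
Output shape: (28, 433, 1474)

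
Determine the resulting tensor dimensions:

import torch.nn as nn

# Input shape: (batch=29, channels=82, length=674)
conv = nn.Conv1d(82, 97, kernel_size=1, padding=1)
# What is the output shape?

Input shape: (29, 82, 674)
Output shape: (29, 97, 676)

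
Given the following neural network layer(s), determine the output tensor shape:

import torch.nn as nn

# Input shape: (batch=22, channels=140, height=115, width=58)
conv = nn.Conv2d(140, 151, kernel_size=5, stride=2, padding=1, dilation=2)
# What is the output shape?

Input shape: (22, 140, 115, 58)
Output shape: (22, 151, 55, 26)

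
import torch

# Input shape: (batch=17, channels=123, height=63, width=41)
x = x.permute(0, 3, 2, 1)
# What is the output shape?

Input shape: (17, 123, 63, 41)
Output shape: (17, 41, 63, 123)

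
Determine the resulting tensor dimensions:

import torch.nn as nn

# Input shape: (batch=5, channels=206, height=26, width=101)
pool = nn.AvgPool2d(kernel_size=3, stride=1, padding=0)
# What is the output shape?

Input shape: (5, 206, 26, 101)
Output shape: (5, 206, 24, 99)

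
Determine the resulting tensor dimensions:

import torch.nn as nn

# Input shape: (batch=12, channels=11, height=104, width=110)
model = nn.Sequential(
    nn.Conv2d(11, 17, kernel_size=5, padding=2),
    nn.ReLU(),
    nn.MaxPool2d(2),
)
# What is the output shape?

Input shape: (12, 11, 104, 110)
  -> after Conv2d: (12, 17, 104, 110)
  -> after ReLU: (12, 17, 104, 110)
Output shape: (12, 17, 52, 55)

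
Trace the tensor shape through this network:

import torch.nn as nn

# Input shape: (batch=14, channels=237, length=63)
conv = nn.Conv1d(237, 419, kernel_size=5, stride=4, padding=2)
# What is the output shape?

Input shape: (14, 237, 63)
Output shape: (14, 419, 16)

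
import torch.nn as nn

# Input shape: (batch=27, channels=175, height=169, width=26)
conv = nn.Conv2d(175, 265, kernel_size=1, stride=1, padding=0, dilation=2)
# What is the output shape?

Input shape: (27, 175, 169, 26)
Output shape: (27, 265, 169, 26)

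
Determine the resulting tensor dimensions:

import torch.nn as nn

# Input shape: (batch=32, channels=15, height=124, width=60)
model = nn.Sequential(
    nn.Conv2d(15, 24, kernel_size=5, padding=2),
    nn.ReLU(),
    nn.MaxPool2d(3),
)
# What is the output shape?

Input shape: (32, 15, 124, 60)
  -> after Conv2d: (32, 24, 124, 60)
  -> after ReLU: (32, 24, 124, 60)
Output shape: (32, 24, 41, 20)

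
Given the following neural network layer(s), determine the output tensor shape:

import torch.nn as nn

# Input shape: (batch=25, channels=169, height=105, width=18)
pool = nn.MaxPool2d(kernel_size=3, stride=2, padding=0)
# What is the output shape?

Input shape: (25, 169, 105, 18)
Output shape: (25, 169, 52, 8)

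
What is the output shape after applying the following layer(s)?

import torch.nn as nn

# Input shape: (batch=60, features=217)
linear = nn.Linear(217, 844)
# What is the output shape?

Input shape: (60, 217)
Output shape: (60, 844)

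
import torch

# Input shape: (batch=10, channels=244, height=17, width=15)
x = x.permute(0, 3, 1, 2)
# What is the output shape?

Input shape: (10, 244, 17, 15)
Output shape: (10, 15, 244, 17)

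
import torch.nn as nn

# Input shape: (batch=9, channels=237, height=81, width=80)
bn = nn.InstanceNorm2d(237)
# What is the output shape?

Input shape: (9, 237, 81, 80)
Output shape: (9, 237, 81, 80)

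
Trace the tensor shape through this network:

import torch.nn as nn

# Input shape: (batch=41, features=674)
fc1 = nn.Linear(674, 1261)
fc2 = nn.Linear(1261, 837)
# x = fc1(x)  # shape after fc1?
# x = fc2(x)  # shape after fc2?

Input shape: (41, 674)
  -> after fc1: (41, 1261)
Output shape: (41, 837)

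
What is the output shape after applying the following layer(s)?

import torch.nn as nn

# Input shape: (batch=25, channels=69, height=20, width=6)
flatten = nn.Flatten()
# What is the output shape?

Input shape: (25, 69, 20, 6)
Output shape: (25, 8280)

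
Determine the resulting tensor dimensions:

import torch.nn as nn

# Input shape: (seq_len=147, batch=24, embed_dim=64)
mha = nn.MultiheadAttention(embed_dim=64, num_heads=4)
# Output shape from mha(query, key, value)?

Input shape: (147, 24, 64)
Output shape: (147, 24, 64)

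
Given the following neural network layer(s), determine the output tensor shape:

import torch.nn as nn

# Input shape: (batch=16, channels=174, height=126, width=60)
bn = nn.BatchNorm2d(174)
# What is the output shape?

Input shape: (16, 174, 126, 60)
Output shape: (16, 174, 126, 60)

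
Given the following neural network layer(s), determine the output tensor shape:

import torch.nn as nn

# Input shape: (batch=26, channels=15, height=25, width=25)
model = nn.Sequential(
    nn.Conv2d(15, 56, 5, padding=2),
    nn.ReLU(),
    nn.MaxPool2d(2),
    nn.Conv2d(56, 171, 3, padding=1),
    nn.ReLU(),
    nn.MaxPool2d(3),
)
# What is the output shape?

Input shape: (26, 15, 25, 25)
  -> after first Conv2d: (26, 56, 25, 25)
  -> after first MaxPool2d: (26, 56, 12, 12)
  -> after second Conv2d: (26, 171, 12, 12)
Output shape: (26, 171, 4, 4)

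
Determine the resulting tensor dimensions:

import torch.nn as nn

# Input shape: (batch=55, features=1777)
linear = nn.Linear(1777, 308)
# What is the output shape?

Input shape: (55, 1777)
Output shape: (55, 308)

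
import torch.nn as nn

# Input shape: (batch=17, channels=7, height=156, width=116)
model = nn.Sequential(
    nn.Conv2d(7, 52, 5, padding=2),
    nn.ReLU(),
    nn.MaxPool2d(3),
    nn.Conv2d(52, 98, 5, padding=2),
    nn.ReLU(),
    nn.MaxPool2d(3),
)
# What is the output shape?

Input shape: (17, 7, 156, 116)
  -> after first Conv2d: (17, 52, 156, 116)
  -> after first MaxPool2d: (17, 52, 52, 38)
  -> after second Conv2d: (17, 98, 52, 38)
Output shape: (17, 98, 17, 12)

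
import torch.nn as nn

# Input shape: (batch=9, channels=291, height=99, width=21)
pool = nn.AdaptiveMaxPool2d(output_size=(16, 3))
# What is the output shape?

Input shape: (9, 291, 99, 21)
Output shape: (9, 291, 16, 3)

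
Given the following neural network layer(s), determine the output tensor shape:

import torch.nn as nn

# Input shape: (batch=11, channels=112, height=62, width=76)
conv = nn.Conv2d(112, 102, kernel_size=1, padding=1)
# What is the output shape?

Input shape: (11, 112, 62, 76)
Output shape: (11, 102, 64, 78)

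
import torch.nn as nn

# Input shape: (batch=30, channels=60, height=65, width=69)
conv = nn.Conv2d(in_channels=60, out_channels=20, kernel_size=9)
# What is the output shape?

Input shape: (30, 60, 65, 69)
Output shape: (30, 20, 57, 61)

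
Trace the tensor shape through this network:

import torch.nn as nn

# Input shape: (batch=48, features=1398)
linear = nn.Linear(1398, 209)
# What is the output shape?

Input shape: (48, 1398)
Output shape: (48, 209)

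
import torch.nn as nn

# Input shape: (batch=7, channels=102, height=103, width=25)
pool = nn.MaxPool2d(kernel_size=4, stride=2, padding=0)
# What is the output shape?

Input shape: (7, 102, 103, 25)
Output shape: (7, 102, 50, 11)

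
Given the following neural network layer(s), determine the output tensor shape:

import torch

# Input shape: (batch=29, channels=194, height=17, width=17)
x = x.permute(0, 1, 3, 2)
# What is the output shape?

Input shape: (29, 194, 17, 17)
Output shape: (29, 194, 17, 17)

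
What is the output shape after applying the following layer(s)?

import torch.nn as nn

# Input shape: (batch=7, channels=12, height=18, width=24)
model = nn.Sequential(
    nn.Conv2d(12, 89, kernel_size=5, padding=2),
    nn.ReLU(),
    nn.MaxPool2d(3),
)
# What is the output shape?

Input shape: (7, 12, 18, 24)
  -> after Conv2d: (7, 89, 18, 24)
  -> after ReLU: (7, 89, 18, 24)
Output shape: (7, 89, 6, 8)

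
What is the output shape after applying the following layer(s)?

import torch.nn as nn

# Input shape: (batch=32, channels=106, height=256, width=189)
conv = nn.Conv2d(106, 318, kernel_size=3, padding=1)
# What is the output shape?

Input shape: (32, 106, 256, 189)
Output shape: (32, 318, 256, 189)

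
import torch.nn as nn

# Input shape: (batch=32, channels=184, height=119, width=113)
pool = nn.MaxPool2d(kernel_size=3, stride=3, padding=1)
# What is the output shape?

Input shape: (32, 184, 119, 113)
Output shape: (32, 184, 40, 38)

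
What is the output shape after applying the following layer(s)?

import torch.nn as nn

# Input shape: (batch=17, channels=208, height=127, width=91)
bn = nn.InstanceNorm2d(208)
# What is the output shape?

Input shape: (17, 208, 127, 91)
Output shape: (17, 208, 127, 91)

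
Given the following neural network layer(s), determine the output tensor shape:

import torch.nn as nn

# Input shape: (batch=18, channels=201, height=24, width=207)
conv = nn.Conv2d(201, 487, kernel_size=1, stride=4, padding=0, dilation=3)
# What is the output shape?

Input shape: (18, 201, 24, 207)
Output shape: (18, 487, 6, 52)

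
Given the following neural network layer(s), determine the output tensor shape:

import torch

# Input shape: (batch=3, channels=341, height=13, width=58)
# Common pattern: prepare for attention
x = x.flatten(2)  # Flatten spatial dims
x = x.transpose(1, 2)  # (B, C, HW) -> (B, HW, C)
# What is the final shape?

Input shape: (3, 341, 13, 58)
  -> after flatten(2): (3, 341, 754)
Output shape: (3, 754, 341)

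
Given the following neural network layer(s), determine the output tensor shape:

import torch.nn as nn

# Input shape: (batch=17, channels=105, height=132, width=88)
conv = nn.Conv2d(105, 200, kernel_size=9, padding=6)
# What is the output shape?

Input shape: (17, 105, 132, 88)
Output shape: (17, 200, 136, 92)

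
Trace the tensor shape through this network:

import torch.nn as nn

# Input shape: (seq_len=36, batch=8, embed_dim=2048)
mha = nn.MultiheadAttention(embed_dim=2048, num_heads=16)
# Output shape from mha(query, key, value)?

Input shape: (36, 8, 2048)
Output shape: (36, 8, 2048)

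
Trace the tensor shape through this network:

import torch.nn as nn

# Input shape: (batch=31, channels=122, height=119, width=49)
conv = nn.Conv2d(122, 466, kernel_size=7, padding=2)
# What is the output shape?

Input shape: (31, 122, 119, 49)
Output shape: (31, 466, 117, 47)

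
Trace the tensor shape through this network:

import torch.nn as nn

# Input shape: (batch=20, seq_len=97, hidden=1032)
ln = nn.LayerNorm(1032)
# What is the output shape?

Input shape: (20, 97, 1032)
Output shape: (20, 97, 1032)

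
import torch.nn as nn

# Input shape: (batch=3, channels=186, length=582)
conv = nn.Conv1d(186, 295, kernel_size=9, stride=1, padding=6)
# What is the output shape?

Input shape: (3, 186, 582)
Output shape: (3, 295, 586)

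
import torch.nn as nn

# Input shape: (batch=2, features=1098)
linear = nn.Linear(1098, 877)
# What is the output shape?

Input shape: (2, 1098)
Output shape: (2, 877)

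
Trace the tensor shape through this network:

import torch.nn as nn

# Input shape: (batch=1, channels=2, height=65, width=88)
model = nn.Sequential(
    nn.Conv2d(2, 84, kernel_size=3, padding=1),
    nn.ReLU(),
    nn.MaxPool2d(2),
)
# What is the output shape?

Input shape: (1, 2, 65, 88)
  -> after Conv2d: (1, 84, 65, 88)
  -> after ReLU: (1, 84, 65, 88)
Output shape: (1, 84, 32, 44)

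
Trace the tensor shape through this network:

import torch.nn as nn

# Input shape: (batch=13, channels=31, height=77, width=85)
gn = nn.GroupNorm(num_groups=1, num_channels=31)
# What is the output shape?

Input shape: (13, 31, 77, 85)
Output shape: (13, 31, 77, 85)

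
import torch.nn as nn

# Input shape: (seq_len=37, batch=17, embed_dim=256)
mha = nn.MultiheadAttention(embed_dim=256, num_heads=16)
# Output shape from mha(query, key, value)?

Input shape: (37, 17, 256)
Output shape: (37, 17, 256)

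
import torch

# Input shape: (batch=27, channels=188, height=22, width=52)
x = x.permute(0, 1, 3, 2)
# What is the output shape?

Input shape: (27, 188, 22, 52)
Output shape: (27, 188, 52, 22)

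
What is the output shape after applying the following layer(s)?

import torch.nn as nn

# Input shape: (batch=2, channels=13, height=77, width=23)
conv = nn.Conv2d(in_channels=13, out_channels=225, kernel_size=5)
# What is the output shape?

Input shape: (2, 13, 77, 23)
Output shape: (2, 225, 73, 19)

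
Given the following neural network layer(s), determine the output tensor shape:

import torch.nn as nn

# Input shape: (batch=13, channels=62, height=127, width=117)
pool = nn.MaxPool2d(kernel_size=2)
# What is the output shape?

Input shape: (13, 62, 127, 117)
Output shape: (13, 62, 63, 58)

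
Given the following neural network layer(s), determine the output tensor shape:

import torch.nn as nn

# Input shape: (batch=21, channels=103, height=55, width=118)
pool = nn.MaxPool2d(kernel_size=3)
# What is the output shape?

Input shape: (21, 103, 55, 118)
Output shape: (21, 103, 18, 39)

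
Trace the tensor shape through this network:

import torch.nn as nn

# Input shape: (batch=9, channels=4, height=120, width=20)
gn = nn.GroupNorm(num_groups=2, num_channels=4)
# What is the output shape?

Input shape: (9, 4, 120, 20)
Output shape: (9, 4, 120, 20)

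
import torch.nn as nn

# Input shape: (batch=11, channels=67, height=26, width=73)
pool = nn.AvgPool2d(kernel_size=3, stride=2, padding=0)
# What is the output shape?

Input shape: (11, 67, 26, 73)
Output shape: (11, 67, 12, 36)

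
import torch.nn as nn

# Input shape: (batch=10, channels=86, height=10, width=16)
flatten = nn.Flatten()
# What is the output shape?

Input shape: (10, 86, 10, 16)
Output shape: (10, 13760)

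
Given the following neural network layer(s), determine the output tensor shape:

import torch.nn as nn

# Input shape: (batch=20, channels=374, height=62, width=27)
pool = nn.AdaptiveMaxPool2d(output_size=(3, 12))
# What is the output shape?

Input shape: (20, 374, 62, 27)
Output shape: (20, 374, 3, 12)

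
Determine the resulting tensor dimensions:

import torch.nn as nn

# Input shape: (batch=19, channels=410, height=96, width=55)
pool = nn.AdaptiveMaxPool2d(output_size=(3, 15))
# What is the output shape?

Input shape: (19, 410, 96, 55)
Output shape: (19, 410, 3, 15)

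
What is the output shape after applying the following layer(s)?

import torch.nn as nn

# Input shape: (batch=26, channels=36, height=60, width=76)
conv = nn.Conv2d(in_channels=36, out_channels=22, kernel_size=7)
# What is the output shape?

Input shape: (26, 36, 60, 76)
Output shape: (26, 22, 54, 70)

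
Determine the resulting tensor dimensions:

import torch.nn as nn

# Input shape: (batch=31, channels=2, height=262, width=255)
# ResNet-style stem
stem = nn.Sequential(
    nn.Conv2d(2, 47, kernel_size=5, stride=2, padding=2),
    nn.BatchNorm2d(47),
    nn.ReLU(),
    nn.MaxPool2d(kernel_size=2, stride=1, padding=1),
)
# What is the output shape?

Input shape: (31, 2, 262, 255)
  -> after Conv2d 5x5 stride=2: (31, 47, 131, 128)
Output shape: (31, 47, 132, 129)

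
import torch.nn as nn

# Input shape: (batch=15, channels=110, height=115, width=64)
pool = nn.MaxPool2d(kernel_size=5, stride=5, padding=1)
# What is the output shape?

Input shape: (15, 110, 115, 64)
Output shape: (15, 110, 23, 13)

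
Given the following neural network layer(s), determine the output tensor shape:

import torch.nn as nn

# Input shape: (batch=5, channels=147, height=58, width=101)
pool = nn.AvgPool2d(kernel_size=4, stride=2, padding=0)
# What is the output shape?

Input shape: (5, 147, 58, 101)
Output shape: (5, 147, 28, 49)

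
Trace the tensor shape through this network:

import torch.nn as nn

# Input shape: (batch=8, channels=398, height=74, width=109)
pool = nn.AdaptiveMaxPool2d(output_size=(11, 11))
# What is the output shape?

Input shape: (8, 398, 74, 109)
Output shape: (8, 398, 11, 11)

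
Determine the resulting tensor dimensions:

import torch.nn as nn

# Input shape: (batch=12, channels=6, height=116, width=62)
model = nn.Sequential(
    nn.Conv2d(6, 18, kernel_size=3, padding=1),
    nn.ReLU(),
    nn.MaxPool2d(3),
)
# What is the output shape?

Input shape: (12, 6, 116, 62)
  -> after Conv2d: (12, 18, 116, 62)
  -> after ReLU: (12, 18, 116, 62)
Output shape: (12, 18, 38, 20)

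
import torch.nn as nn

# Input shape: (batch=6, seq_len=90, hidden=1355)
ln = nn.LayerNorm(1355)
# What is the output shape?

Input shape: (6, 90, 1355)
Output shape: (6, 90, 1355)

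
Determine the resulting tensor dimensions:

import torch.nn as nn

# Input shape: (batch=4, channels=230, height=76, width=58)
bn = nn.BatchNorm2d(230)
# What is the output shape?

Input shape: (4, 230, 76, 58)
Output shape: (4, 230, 76, 58)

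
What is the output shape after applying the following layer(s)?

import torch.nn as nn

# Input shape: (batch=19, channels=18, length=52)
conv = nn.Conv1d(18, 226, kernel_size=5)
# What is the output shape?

Input shape: (19, 18, 52)
Output shape: (19, 226, 48)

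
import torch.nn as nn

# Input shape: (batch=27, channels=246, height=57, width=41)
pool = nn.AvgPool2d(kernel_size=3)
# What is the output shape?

Input shape: (27, 246, 57, 41)
Output shape: (27, 246, 19, 13)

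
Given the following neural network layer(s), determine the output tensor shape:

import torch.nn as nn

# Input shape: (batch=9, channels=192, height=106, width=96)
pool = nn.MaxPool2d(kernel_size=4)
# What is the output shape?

Input shape: (9, 192, 106, 96)
Output shape: (9, 192, 26, 24)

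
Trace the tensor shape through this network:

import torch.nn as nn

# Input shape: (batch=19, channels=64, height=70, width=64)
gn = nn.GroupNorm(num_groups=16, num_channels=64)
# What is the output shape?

Input shape: (19, 64, 70, 64)
Output shape: (19, 64, 70, 64)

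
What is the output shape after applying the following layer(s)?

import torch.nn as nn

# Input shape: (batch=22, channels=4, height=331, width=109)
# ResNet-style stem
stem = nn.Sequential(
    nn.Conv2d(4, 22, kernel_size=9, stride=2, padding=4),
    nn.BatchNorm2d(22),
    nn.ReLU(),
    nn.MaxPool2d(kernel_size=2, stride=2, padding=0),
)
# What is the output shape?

Input shape: (22, 4, 331, 109)
  -> after Conv2d 9x9 stride=2: (22, 22, 166, 55)
Output shape: (22, 22, 83, 27)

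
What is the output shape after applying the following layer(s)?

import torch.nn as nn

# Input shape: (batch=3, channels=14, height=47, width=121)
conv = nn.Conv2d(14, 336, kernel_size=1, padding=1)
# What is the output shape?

Input shape: (3, 14, 47, 121)
Output shape: (3, 336, 49, 123)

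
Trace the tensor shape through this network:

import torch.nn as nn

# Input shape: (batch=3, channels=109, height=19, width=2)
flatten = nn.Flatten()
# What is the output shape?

Input shape: (3, 109, 19, 2)
Output shape: (3, 4142)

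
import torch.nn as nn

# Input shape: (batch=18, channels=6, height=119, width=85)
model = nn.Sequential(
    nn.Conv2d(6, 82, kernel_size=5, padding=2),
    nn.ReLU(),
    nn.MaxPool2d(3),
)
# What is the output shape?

Input shape: (18, 6, 119, 85)
  -> after Conv2d: (18, 82, 119, 85)
  -> after ReLU: (18, 82, 119, 85)
Output shape: (18, 82, 39, 28)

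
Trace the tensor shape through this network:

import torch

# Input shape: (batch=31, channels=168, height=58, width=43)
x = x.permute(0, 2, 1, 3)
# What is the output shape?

Input shape: (31, 168, 58, 43)
Output shape: (31, 58, 168, 43)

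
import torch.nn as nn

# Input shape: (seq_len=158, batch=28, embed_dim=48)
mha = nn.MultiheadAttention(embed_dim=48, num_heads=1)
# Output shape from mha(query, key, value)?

Input shape: (158, 28, 48)
Output shape: (158, 28, 48)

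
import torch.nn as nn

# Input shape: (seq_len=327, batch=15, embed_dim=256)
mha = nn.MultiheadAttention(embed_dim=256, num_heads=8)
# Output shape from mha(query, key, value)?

Input shape: (327, 15, 256)
Output shape: (327, 15, 256)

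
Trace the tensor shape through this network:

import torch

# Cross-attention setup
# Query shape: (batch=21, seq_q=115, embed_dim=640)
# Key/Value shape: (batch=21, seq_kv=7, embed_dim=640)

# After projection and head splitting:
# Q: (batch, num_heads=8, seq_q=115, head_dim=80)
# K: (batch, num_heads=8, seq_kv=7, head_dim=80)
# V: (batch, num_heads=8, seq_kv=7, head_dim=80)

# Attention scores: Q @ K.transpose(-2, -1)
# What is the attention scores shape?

Input shape: (21, 115, 640)
Output shape: (21, 8, 115, 7)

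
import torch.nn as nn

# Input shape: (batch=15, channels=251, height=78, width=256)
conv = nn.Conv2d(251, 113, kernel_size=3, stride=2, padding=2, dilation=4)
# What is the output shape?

Input shape: (15, 251, 78, 256)
Output shape: (15, 113, 37, 126)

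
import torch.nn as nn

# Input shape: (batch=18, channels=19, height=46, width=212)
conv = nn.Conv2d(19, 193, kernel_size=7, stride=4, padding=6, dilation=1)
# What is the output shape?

Input shape: (18, 19, 46, 212)
Output shape: (18, 193, 13, 55)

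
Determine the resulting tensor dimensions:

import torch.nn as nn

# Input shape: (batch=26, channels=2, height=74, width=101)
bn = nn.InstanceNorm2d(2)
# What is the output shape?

Input shape: (26, 2, 74, 101)
Output shape: (26, 2, 74, 101)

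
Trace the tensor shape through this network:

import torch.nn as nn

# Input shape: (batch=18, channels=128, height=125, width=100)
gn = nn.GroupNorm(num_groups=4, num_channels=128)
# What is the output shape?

Input shape: (18, 128, 125, 100)
Output shape: (18, 128, 125, 100)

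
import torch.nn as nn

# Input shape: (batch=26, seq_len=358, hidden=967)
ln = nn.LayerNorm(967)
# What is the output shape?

Input shape: (26, 358, 967)
Output shape: (26, 358, 967)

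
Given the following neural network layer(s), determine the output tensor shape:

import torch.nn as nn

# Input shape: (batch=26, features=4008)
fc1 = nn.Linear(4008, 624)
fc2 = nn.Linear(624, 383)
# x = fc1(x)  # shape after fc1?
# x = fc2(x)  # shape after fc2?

Input shape: (26, 4008)
  -> after fc1: (26, 624)
Output shape: (26, 383)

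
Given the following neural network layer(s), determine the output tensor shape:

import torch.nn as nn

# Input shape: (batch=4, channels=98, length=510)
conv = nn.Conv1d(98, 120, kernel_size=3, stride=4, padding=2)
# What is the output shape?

Input shape: (4, 98, 510)
Output shape: (4, 120, 128)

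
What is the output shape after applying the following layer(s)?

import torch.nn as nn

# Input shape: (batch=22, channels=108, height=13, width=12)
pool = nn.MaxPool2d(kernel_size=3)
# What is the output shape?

Input shape: (22, 108, 13, 12)
Output shape: (22, 108, 4, 4)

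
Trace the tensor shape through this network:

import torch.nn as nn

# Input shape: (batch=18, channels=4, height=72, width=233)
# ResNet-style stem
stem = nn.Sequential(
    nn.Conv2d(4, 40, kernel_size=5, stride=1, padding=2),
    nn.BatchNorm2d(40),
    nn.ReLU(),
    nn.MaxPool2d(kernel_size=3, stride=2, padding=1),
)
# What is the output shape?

Input shape: (18, 4, 72, 233)
  -> after Conv2d 5x5 stride=1: (18, 40, 72, 233)
Output shape: (18, 40, 36, 117)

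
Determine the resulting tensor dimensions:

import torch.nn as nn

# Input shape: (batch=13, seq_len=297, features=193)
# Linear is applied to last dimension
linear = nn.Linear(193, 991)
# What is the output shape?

Input shape: (13, 297, 193)
Output shape: (13, 297, 991)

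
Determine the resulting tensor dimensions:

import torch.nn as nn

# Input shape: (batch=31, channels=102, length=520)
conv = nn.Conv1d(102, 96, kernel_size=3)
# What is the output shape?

Input shape: (31, 102, 520)
Output shape: (31, 96, 518)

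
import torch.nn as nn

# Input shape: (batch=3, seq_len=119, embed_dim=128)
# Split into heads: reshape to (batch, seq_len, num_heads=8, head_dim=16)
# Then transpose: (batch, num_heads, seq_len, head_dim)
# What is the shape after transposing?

Input shape: (3, 119, 128)
  -> after reshape: (3, 119, 8, 16)
Output shape: (3, 8, 119, 16)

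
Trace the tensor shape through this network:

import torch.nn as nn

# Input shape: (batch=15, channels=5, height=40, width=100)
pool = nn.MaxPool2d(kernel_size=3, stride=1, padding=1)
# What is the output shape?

Input shape: (15, 5, 40, 100)
Output shape: (15, 5, 40, 100)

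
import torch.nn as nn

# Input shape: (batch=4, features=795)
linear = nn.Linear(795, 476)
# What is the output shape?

Input shape: (4, 795)
Output shape: (4, 476)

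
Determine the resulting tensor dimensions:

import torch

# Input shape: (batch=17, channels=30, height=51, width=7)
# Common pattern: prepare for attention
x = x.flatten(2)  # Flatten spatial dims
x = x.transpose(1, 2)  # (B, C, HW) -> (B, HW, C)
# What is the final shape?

Input shape: (17, 30, 51, 7)
  -> after flatten(2): (17, 30, 357)
Output shape: (17, 357, 30)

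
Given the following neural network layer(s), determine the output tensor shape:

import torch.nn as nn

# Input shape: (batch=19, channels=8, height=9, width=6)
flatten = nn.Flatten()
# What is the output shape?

Input shape: (19, 8, 9, 6)
Output shape: (19, 432)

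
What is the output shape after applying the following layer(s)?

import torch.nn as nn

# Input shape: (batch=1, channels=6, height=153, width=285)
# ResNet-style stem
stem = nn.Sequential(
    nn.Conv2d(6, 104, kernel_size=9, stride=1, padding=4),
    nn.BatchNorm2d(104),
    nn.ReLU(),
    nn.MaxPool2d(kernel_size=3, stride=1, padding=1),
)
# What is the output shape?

Input shape: (1, 6, 153, 285)
  -> after Conv2d 9x9 stride=1: (1, 104, 153, 285)
Output shape: (1, 104, 153, 285)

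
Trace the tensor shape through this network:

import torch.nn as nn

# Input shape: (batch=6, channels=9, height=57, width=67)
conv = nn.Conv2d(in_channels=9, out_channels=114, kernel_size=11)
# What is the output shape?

Input shape: (6, 9, 57, 67)
Output shape: (6, 114, 47, 57)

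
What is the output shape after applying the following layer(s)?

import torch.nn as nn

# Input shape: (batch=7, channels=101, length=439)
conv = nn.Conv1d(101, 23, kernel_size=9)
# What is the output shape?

Input shape: (7, 101, 439)
Output shape: (7, 23, 431)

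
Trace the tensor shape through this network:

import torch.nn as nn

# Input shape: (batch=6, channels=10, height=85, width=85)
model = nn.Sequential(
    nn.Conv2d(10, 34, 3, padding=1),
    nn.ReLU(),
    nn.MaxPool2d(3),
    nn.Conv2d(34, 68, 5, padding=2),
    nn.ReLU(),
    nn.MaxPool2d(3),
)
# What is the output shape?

Input shape: (6, 10, 85, 85)
  -> after first Conv2d: (6, 34, 85, 85)
  -> after first MaxPool2d: (6, 34, 28, 28)
  -> after second Conv2d: (6, 68, 28, 28)
Output shape: (6, 68, 9, 9)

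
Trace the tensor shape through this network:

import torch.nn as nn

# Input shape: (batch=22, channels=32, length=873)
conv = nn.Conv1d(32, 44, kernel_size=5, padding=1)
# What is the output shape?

Input shape: (22, 32, 873)
Output shape: (22, 44, 871)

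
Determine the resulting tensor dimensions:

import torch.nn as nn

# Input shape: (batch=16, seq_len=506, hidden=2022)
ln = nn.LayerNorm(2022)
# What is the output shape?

Input shape: (16, 506, 2022)
Output shape: (16, 506, 2022)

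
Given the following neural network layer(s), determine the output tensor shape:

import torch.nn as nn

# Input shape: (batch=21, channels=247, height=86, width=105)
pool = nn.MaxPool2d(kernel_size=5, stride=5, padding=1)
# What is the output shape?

Input shape: (21, 247, 86, 105)
Output shape: (21, 247, 17, 21)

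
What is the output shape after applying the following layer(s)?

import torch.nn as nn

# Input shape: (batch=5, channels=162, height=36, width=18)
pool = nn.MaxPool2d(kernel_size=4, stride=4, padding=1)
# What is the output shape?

Input shape: (5, 162, 36, 18)
Output shape: (5, 162, 9, 5)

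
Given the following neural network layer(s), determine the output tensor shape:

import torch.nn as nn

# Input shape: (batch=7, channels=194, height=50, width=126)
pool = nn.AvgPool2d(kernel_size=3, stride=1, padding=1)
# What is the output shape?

Input shape: (7, 194, 50, 126)
Output shape: (7, 194, 50, 126)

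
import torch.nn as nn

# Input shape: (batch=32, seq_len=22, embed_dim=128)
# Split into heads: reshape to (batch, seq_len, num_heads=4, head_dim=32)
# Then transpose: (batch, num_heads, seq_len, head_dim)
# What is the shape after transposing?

Input shape: (32, 22, 128)
  -> after reshape: (32, 22, 4, 32)
Output shape: (32, 4, 22, 32)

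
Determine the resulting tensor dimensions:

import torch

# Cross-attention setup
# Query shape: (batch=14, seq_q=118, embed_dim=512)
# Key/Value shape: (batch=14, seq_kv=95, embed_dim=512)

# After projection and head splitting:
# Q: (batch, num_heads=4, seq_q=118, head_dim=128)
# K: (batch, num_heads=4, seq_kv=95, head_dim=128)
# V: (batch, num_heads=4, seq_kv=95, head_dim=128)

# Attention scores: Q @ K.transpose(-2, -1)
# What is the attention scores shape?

Input shape: (14, 118, 512)
Output shape: (14, 4, 118, 95)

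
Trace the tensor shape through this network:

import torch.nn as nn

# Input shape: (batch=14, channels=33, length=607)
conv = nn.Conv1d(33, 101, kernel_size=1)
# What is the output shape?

Input shape: (14, 33, 607)
Output shape: (14, 101, 607)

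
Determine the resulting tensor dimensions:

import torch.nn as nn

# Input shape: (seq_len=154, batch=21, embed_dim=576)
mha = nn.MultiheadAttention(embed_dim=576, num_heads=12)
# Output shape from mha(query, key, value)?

Input shape: (154, 21, 576)
Output shape: (154, 21, 576)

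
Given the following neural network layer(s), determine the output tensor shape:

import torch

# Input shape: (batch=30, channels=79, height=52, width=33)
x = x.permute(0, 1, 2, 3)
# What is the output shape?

Input shape: (30, 79, 52, 33)
Output shape: (30, 79, 52, 33)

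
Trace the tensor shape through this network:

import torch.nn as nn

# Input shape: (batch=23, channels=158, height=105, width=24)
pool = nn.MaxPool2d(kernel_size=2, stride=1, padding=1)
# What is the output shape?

Input shape: (23, 158, 105, 24)
Output shape: (23, 158, 106, 25)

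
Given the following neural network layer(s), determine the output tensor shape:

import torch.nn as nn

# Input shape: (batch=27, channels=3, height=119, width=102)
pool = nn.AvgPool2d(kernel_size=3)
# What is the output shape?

Input shape: (27, 3, 119, 102)
Output shape: (27, 3, 39, 34)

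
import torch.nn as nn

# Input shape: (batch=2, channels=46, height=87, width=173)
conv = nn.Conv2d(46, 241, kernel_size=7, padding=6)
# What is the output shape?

Input shape: (2, 46, 87, 173)
Output shape: (2, 241, 93, 179)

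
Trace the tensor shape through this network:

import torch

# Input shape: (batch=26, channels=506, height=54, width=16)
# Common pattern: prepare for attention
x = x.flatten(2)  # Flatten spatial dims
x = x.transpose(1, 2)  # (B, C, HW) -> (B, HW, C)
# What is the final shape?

Input shape: (26, 506, 54, 16)
  -> after flatten(2): (26, 506, 864)
Output shape: (26, 864, 506)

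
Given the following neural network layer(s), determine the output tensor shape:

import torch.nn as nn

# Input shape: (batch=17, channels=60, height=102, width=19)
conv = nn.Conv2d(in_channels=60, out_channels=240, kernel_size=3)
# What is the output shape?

Input shape: (17, 60, 102, 19)
Output shape: (17, 240, 100, 17)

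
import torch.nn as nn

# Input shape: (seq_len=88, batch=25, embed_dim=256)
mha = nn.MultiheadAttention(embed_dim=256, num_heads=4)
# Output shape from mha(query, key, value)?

Input shape: (88, 25, 256)
Output shape: (88, 25, 256)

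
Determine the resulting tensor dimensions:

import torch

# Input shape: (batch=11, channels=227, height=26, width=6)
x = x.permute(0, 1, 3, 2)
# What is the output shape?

Input shape: (11, 227, 26, 6)
Output shape: (11, 227, 6, 26)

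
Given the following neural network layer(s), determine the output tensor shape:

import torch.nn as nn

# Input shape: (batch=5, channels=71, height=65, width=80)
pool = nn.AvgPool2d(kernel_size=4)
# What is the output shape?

Input shape: (5, 71, 65, 80)
Output shape: (5, 71, 16, 20)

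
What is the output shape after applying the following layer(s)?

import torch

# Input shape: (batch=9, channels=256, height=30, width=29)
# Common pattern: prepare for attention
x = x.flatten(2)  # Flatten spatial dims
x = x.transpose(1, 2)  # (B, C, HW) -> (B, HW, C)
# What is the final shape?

Input shape: (9, 256, 30, 29)
  -> after flatten(2): (9, 256, 870)
Output shape: (9, 870, 256)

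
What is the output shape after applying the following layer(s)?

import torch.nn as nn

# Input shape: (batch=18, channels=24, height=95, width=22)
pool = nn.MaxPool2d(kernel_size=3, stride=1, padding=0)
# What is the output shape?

Input shape: (18, 24, 95, 22)
Output shape: (18, 24, 93, 20)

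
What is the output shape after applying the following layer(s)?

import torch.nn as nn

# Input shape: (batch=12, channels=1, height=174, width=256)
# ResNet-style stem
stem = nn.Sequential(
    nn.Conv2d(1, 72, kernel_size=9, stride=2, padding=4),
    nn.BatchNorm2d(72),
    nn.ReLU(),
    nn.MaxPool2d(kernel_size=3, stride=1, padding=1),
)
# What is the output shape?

Input shape: (12, 1, 174, 256)
  -> after Conv2d 9x9 stride=2: (12, 72, 87, 128)
Output shape: (12, 72, 87, 128)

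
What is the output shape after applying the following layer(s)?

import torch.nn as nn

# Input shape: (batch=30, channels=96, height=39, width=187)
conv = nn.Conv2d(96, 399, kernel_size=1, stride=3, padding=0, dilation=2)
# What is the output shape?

Input shape: (30, 96, 39, 187)
Output shape: (30, 399, 13, 63)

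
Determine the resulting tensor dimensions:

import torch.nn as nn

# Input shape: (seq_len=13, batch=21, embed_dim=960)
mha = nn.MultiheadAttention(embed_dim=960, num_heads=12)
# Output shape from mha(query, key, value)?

Input shape: (13, 21, 960)
Output shape: (13, 21, 960)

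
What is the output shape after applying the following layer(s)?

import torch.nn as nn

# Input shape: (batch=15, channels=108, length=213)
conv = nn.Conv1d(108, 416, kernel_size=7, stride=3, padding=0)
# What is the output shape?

Input shape: (15, 108, 213)
Output shape: (15, 416, 69)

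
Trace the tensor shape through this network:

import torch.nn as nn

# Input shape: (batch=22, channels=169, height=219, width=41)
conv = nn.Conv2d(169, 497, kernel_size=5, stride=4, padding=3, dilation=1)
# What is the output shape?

Input shape: (22, 169, 219, 41)
Output shape: (22, 497, 56, 11)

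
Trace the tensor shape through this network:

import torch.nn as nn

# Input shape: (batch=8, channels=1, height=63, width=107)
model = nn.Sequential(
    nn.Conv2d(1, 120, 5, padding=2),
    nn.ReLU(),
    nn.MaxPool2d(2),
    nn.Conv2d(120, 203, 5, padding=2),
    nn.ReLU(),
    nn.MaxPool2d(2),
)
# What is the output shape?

Input shape: (8, 1, 63, 107)
  -> after first Conv2d: (8, 120, 63, 107)
  -> after first MaxPool2d: (8, 120, 31, 53)
  -> after second Conv2d: (8, 203, 31, 53)
Output shape: (8, 203, 15, 26)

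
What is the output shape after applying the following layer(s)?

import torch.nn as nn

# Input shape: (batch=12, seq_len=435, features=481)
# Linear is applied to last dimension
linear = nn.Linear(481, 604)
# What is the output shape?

Input shape: (12, 435, 481)
Output shape: (12, 435, 604)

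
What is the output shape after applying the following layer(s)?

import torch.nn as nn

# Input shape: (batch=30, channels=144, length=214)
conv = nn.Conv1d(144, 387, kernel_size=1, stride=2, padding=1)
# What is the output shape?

Input shape: (30, 144, 214)
Output shape: (30, 387, 108)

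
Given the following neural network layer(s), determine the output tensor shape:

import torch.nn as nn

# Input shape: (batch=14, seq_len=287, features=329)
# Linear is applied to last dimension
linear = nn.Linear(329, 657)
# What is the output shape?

Input shape: (14, 287, 329)
Output shape: (14, 287, 657)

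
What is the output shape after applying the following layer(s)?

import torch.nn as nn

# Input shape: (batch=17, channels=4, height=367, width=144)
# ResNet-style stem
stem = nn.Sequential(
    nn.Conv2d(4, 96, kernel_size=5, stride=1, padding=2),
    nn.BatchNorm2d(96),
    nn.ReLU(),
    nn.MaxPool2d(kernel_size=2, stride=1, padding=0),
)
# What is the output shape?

Input shape: (17, 4, 367, 144)
  -> after Conv2d 5x5 stride=1: (17, 96, 367, 144)
Output shape: (17, 96, 366, 143)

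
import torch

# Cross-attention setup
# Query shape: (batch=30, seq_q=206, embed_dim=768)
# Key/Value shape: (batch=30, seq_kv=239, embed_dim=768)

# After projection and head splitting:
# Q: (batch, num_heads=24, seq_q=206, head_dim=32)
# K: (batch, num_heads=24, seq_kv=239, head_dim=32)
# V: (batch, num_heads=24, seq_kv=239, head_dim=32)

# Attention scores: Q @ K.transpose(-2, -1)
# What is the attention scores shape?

Input shape: (30, 206, 768)
Output shape: (30, 24, 206, 239)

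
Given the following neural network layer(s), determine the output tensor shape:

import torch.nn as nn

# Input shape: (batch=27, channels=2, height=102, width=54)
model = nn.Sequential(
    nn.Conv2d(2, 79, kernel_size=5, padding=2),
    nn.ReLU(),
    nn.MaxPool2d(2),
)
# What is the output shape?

Input shape: (27, 2, 102, 54)
  -> after Conv2d: (27, 79, 102, 54)
  -> after ReLU: (27, 79, 102, 54)
Output shape: (27, 79, 51, 27)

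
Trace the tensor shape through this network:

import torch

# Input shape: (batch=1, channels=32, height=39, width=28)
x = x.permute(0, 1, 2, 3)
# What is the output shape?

Input shape: (1, 32, 39, 28)
Output shape: (1, 32, 39, 28)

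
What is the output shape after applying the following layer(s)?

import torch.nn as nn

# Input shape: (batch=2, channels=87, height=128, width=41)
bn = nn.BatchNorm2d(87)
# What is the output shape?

Input shape: (2, 87, 128, 41)
Output shape: (2, 87, 128, 41)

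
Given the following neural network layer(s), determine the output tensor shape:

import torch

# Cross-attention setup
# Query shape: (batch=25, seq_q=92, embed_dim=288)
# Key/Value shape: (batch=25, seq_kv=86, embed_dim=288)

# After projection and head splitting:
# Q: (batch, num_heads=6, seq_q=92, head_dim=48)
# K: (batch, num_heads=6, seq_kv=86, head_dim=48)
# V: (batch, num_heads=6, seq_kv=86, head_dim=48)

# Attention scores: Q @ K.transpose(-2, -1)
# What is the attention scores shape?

Input shape: (25, 92, 288)
Output shape: (25, 6, 92, 86)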